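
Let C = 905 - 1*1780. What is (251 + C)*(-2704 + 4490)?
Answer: -1114464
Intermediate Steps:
C = -875 (C = 905 - 1780 = -875)
(251 + C)*(-2704 + 4490) = (251 - 875)*(-2704 + 4490) = -624*1786 = -1114464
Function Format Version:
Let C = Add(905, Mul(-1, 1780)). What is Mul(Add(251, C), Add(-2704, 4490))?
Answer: -1114464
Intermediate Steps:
C = -875 (C = Add(905, -1780) = -875)
Mul(Add(251, C), Add(-2704, 4490)) = Mul(Add(251, -875), Add(-2704, 4490)) = Mul(-624, 1786) = -1114464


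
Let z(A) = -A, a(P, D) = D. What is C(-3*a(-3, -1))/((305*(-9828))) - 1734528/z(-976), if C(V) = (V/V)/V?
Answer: -15981507361/8992620 ≈ -1777.2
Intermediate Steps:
C(V) = 1/V
C(-3*a(-3, -1))/((305*(-9828))) - 1734528/z(-976) = 1/(((-3*(-1)))*((305*(-9828)))) - 1734528/((-1*(-976))) = 1/(3*(-2997540)) - 1734528/976 = (1/3)*(-1/2997540) - 1734528*1/976 = -1/8992620 - 108408/61 = -15981507361/8992620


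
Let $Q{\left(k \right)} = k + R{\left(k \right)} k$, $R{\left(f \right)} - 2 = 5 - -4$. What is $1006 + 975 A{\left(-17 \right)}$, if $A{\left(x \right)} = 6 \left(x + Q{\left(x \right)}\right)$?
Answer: $-1291844$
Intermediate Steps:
$R{\left(f \right)} = 11$ ($R{\left(f \right)} = 2 + \left(5 - -4\right) = 2 + \left(5 + 4\right) = 2 + 9 = 11$)
$Q{\left(k \right)} = 12 k$ ($Q{\left(k \right)} = k + 11 k = 12 k$)
$A{\left(x \right)} = 78 x$ ($A{\left(x \right)} = 6 \left(x + 12 x\right) = 6 \cdot 13 x = 78 x$)
$1006 + 975 A{\left(-17 \right)} = 1006 + 975 \cdot 78 \left(-17\right) = 1006 + 975 \left(-1326\right) = 1006 - 1292850 = -1291844$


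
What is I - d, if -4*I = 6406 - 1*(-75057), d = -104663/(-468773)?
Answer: -38188073551/1875092 ≈ -20366.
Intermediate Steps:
d = 104663/468773 (d = -104663*(-1/468773) = 104663/468773 ≈ 0.22327)
I = -81463/4 (I = -(6406 - 1*(-75057))/4 = -(6406 + 75057)/4 = -¼*81463 = -81463/4 ≈ -20366.)
I - d = -81463/4 - 1*104663/468773 = -81463/4 - 104663/468773 = -38188073551/1875092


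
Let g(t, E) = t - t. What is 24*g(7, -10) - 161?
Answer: -161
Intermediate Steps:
g(t, E) = 0
24*g(7, -10) - 161 = 24*0 - 161 = 0 - 161 = -161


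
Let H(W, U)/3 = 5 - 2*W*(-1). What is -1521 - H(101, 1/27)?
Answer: -2142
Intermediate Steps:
H(W, U) = 15 + 6*W (H(W, U) = 3*(5 - 2*W*(-1)) = 3*(5 - (-2)*W) = 3*(5 + 2*W) = 15 + 6*W)
-1521 - H(101, 1/27) = -1521 - (15 + 6*101) = -1521 - (15 + 606) = -1521 - 1*621 = -1521 - 621 = -2142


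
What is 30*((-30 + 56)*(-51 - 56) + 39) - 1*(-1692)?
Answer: -80598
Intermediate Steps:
30*((-30 + 56)*(-51 - 56) + 39) - 1*(-1692) = 30*(26*(-107) + 39) + 1692 = 30*(-2782 + 39) + 1692 = 30*(-2743) + 1692 = -82290 + 1692 = -80598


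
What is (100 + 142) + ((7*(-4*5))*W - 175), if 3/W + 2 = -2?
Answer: 172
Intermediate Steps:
W = -¾ (W = 3/(-2 - 2) = 3/(-4) = 3*(-¼) = -¾ ≈ -0.75000)
(100 + 142) + ((7*(-4*5))*W - 175) = (100 + 142) + ((7*(-4*5))*(-¾) - 175) = 242 + ((7*(-20))*(-¾) - 175) = 242 + (-140*(-¾) - 175) = 242 + (105 - 175) = 242 - 70 = 172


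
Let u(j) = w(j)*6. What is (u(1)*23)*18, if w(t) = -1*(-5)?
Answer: 12420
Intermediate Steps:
w(t) = 5
u(j) = 30 (u(j) = 5*6 = 30)
(u(1)*23)*18 = (30*23)*18 = 690*18 = 12420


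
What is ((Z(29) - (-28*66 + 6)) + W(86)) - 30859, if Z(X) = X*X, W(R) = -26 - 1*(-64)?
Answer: -28138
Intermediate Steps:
W(R) = 38 (W(R) = -26 + 64 = 38)
Z(X) = X²
((Z(29) - (-28*66 + 6)) + W(86)) - 30859 = ((29² - (-28*66 + 6)) + 38) - 30859 = ((841 - (-1848 + 6)) + 38) - 30859 = ((841 - 1*(-1842)) + 38) - 30859 = ((841 + 1842) + 38) - 30859 = (2683 + 38) - 30859 = 2721 - 30859 = -28138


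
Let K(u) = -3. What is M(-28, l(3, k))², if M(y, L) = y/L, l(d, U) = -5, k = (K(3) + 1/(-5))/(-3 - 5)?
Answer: 784/25 ≈ 31.360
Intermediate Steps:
k = ⅖ (k = (-3 + 1/(-5))/(-3 - 5) = (-3 - ⅕)/(-8) = -16/5*(-⅛) = ⅖ ≈ 0.40000)
M(-28, l(3, k))² = (-28/(-5))² = (-28*(-⅕))² = (28/5)² = 784/25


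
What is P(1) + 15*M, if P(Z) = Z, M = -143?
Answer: -2144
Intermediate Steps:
P(1) + 15*M = 1 + 15*(-143) = 1 - 2145 = -2144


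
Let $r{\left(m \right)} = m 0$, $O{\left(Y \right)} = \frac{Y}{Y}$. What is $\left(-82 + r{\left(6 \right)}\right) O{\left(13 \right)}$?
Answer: $-82$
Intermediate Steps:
$O{\left(Y \right)} = 1$
$r{\left(m \right)} = 0$
$\left(-82 + r{\left(6 \right)}\right) O{\left(13 \right)} = \left(-82 + 0\right) 1 = \left(-82\right) 1 = -82$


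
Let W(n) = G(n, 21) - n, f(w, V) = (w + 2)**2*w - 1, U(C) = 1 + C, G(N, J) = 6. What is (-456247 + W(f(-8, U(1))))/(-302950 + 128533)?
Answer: 151984/58139 ≈ 2.6141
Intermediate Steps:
f(w, V) = -1 + w*(2 + w)**2 (f(w, V) = (2 + w)**2*w - 1 = w*(2 + w)**2 - 1 = -1 + w*(2 + w)**2)
W(n) = 6 - n
(-456247 + W(f(-8, U(1))))/(-302950 + 128533) = (-456247 + (6 - (-1 - 8*(2 - 8)**2)))/(-302950 + 128533) = (-456247 + (6 - (-1 - 8*(-6)**2)))/(-174417) = (-456247 + (6 - (-1 - 8*36)))*(-1/174417) = (-456247 + (6 - (-1 - 288)))*(-1/174417) = (-456247 + (6 - 1*(-289)))*(-1/174417) = (-456247 + (6 + 289))*(-1/174417) = (-456247 + 295)*(-1/174417) = -455952*(-1/174417) = 151984/58139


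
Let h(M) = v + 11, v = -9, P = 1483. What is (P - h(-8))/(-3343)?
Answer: -1481/3343 ≈ -0.44302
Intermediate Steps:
h(M) = 2 (h(M) = -9 + 11 = 2)
(P - h(-8))/(-3343) = (1483 - 1*2)/(-3343) = (1483 - 2)*(-1/3343) = 1481*(-1/3343) = -1481/3343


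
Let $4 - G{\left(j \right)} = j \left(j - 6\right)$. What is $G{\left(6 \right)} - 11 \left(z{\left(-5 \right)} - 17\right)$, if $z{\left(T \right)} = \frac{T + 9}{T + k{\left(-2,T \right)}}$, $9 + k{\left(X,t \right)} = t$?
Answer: $\frac{3673}{19} \approx 193.32$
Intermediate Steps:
$k{\left(X,t \right)} = -9 + t$
$z{\left(T \right)} = \frac{9 + T}{-9 + 2 T}$ ($z{\left(T \right)} = \frac{T + 9}{T + \left(-9 + T\right)} = \frac{9 + T}{-9 + 2 T}$)
$G{\left(j \right)} = 4 - j \left(-6 + j\right)$ ($G{\left(j \right)} = 4 - j \left(j - 6\right) = 4 - j \left(-6 + j\right)$)
$G{\left(6 \right)} - 11 \left(z{\left(-5 \right)} - 17\right) = \left(4 - 6^{2} + 6 \cdot 6\right) - 11 \left(\frac{9 - 5}{-9 + 2 \left(-5\right)} - 17\right) = \left(4 - 36 + 36\right) - 11 \left(\frac{1}{-9 - 10} \cdot 4 - 17\right) = \left(4 - 36 + 36\right) - 11 \left(\frac{1}{-19} \cdot 4 - 17\right) = 4 - 11 \left(\left(- \frac{1}{19}\right) 4 - 17\right) = 4 - 11 \left(- \frac{4}{19} - 17\right) = 4 - - \frac{3597}{19} = 4 + \frac{3597}{19} = \frac{3673}{19}$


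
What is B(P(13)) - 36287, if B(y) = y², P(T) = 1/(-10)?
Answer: -3628699/100 ≈ -36287.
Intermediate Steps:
P(T) = -⅒
B(P(13)) - 36287 = (-⅒)² - 36287 = 1/100 - 36287 = -3628699/100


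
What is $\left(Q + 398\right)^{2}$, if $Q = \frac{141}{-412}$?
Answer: $\frac{26841907225}{169744} \approx 1.5813 \cdot 10^{5}$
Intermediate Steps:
$Q = - \frac{141}{412}$ ($Q = 141 \left(- \frac{1}{412}\right) = - \frac{141}{412} \approx -0.34223$)
$\left(Q + 398\right)^{2} = \left(- \frac{141}{412} + 398\right)^{2} = \left(\frac{163835}{412}\right)^{2} = \frac{26841907225}{169744}$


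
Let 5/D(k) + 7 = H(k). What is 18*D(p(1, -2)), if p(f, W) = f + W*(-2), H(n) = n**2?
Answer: 5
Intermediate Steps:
p(f, W) = f - 2*W
D(k) = 5/(-7 + k**2)
18*D(p(1, -2)) = 18*(5/(-7 + (1 - 2*(-2))**2)) = 18*(5/(-7 + (1 + 4)**2)) = 18*(5/(-7 + 5**2)) = 18*(5/(-7 + 25)) = 18*(5/18) = 5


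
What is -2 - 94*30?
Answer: -2822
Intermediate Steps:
-2 - 94*30 = -2 - 2820 = -2822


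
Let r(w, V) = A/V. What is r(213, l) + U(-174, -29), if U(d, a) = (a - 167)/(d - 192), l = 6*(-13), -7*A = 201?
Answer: 30097/33306 ≈ 0.90365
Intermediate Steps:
A = -201/7 (A = -1/7*201 = -201/7 ≈ -28.714)
l = -78
r(w, V) = -201/(7*V)
U(d, a) = (-167 + a)/(-192 + d)
r(213, l) + U(-174, -29) = -201/7/(-78) + (-167 - 29)/(-192 - 174) = -201/7*(-1/78) - 196/(-366) = 67/182 - 1/366*(-196) = 67/182 + 98/183 = 30097/33306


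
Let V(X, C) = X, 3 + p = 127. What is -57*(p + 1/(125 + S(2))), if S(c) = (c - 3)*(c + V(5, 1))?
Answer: -834081/118 ≈ -7068.5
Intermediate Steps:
p = 124 (p = -3 + 127 = 124)
S(c) = (-3 + c)*(5 + c) (S(c) = (c - 3)*(c + 5) = (-3 + c)*(5 + c))
-57*(p + 1/(125 + S(2))) = -57*(124 + 1/(125 + (-15 + 2² + 2*2))) = -57*(124 + 1/(125 + (-15 + 4 + 4))) = -57*(124 + 1/(125 - 7)) = -57*(124 + 1/118) = -57*14633/118 = -834081/118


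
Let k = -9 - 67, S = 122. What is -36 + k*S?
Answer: -9308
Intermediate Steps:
k = -76
-36 + k*S = -36 - 76*122 = -36 - 9272 = -9308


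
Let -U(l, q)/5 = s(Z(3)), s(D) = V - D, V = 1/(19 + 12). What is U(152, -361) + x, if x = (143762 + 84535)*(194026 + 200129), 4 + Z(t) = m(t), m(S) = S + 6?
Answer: 2789516525855/31 ≈ 8.9984e+10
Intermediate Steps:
V = 1/31 ≈ 0.032258
m(S) = 6 + S
Z(t) = 2 + t (Z(t) = -4 + (6 + t) = 2 + t)
s(D) = 1/31 - D
x = 89984404035 (x = 228297*394155 = 89984404035)
U(l, q) = 770/31 (U(l, q) = -5*(1/31 - (2 + 3)) = -5*(1/31 - 1*5) = -5*(1/31 - 5) = -5*(-154/31) = 770/31)
U(152, -361) + x = 770/31 + 89984404035 = 2789516525855/31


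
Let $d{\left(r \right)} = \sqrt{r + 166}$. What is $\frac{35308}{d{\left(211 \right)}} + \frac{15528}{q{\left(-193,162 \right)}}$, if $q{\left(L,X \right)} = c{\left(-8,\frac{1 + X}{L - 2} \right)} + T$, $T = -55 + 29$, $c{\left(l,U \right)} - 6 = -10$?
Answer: $- \frac{2588}{5} + \frac{2716 \sqrt{377}}{29} \approx 1300.9$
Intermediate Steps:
$d{\left(r \right)} = \sqrt{166 + r}$
$c{\left(l,U \right)} = -4$ ($c{\left(l,U \right)} = 6 - 10 = -4$)
$T = -26$
$q{\left(L,X \right)} = -30$ ($q{\left(L,X \right)} = -4 - 26 = -30$)
$\frac{35308}{d{\left(211 \right)}} + \frac{15528}{q{\left(-193,162 \right)}} = \frac{35308}{\sqrt{166 + 211}} + \frac{15528}{-30} = \frac{35308}{\sqrt{377}} + 15528 \left(- \frac{1}{30}\right) = 35308 \frac{\sqrt{377}}{377} - \frac{2588}{5} = \frac{2716 \sqrt{377}}{29} - \frac{2588}{5} = - \frac{2588}{5} + \frac{2716 \sqrt{377}}{29}$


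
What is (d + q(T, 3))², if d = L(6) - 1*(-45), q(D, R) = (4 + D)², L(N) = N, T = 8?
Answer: 38025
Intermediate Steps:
d = 51 (d = 6 - 1*(-45) = 6 + 45 = 51)
(d + q(T, 3))² = (51 + (4 + 8)²)² = (51 + 12²)² = (51 + 144)² = 195² = 38025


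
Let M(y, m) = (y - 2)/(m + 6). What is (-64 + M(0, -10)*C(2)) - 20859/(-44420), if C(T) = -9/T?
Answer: -1460983/22210 ≈ -65.780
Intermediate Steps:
M(y, m) = (-2 + y)/(6 + m)
(-64 + M(0, -10)*C(2)) - 20859/(-44420) = (-64 + ((-2 + 0)/(6 - 10))*(-9/2)) - 20859/(-44420) = (-64 + (-2/(-4))*(-9*½)) - 20859*(-1/44420) = (-64 - ¼*(-2)*(-9/2)) + 20859/44420 = (-64 + (½)*(-9/2)) + 20859/44420 = (-64 - 9/4) + 20859/44420 = -265/4 + 20859/44420 = -1460983/22210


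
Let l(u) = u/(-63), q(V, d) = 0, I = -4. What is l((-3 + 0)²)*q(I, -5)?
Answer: 0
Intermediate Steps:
l(u) = -u/63 (l(u) = u*(-1/63) = -u/63)
l((-3 + 0)²)*q(I, -5) = -(-3 + 0)²/63*0 = -1/63*(-3)²*0 = -1/63*9*0 = -⅐*0 = 0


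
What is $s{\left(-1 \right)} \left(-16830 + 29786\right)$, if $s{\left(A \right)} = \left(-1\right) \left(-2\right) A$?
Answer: $-25912$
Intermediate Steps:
$s{\left(A \right)} = 2 A$
$s{\left(-1 \right)} \left(-16830 + 29786\right) = 2 \left(-1\right) \left(-16830 + 29786\right) = \left(-2\right) 12956 = -25912$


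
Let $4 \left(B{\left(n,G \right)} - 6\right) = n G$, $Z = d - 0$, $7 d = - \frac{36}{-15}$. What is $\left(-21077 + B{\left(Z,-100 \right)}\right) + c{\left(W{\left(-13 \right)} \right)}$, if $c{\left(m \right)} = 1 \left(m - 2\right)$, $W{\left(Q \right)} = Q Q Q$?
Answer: $- \frac{162950}{7} \approx -23279.0$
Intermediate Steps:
$W{\left(Q \right)} = Q^{3}$ ($W{\left(Q \right)} = Q^{2} Q = Q^{3}$)
$d = \frac{12}{35}$ ($d = \frac{\left(-36\right) \frac{1}{-15}}{7} = \frac{\left(-36\right) \left(- \frac{1}{15}\right)}{7} = \frac{1}{7} \cdot \frac{12}{5} = \frac{12}{35} \approx 0.34286$)
$c{\left(m \right)} = -2 + m$ ($c{\left(m \right)} = 1 \left(-2 + m\right) = -2 + m$)
$Z = \frac{12}{35}$ ($Z = \frac{12}{35} - 0 = \frac{12}{35} + 0 = \frac{12}{35} \approx 0.34286$)
$B{\left(n,G \right)} = 6 + \frac{G n}{4}$ ($B{\left(n,G \right)} = 6 + \frac{n G}{4} = 6 + \frac{G n}{4}$)
$\left(-21077 + B{\left(Z,-100 \right)}\right) + c{\left(W{\left(-13 \right)} \right)} = \left(-21077 + \left(6 + \frac{1}{4} \left(-100\right) \frac{12}{35}\right)\right) + \left(-2 + \left(-13\right)^{3}\right) = \left(-21077 + \left(6 - \frac{60}{7}\right)\right) - 2199 = \left(-21077 - \frac{18}{7}\right) - 2199 = - \frac{147557}{7} - 2199 = - \frac{162950}{7}$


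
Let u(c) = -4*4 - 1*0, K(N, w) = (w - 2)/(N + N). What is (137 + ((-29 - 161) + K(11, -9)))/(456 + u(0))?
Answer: -107/880 ≈ -0.12159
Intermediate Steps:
K(N, w) = (-2 + w)/(2*N) (K(N, w) = (-2 + w)/((2*N)) = (-2 + w)*(1/(2*N)) = (-2 + w)/(2*N))
u(c) = -16 (u(c) = -16 + 0 = -16)
(137 + ((-29 - 161) + K(11, -9)))/(456 + u(0)) = (137 + ((-29 - 161) + (½)*(-2 - 9)/11))/(456 - 16) = (137 + (-190 + (½)*(1/11)*(-11)))/440 = (137 + (-190 - ½))*(1/440) = (137 - 381/2)*(1/440) = -107/2*1/440 = -107/880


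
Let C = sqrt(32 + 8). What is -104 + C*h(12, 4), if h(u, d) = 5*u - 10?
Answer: -104 + 100*sqrt(10) ≈ 212.23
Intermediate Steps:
C = 2*sqrt(10) (C = sqrt(40) = 2*sqrt(10) ≈ 6.3246)
h(u, d) = -10 + 5*u
-104 + C*h(12, 4) = -104 + (2*sqrt(10))*(-10 + 5*12) = -104 + (2*sqrt(10))*(-10 + 60) = -104 + (2*sqrt(10))*50 = -104 + 100*sqrt(10)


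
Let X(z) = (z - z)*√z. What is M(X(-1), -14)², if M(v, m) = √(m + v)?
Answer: -14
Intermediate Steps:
X(z) = 0 (X(z) = 0*√z = 0)
M(X(-1), -14)² = (√(-14 + 0))² = (√(-14))² = (I*√14)² = -14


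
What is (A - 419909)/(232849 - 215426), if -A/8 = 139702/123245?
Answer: -51752802321/2147297635 ≈ -24.101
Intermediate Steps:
A = -1117616/123245 ≈ -9.0683
(A - 419909)/(232849 - 215426) = (-1117616/123245 - 419909)/(232849 - 215426) = -51752802321/123245/17423 = -51752802321/123245*1/17423 = -51752802321/2147297635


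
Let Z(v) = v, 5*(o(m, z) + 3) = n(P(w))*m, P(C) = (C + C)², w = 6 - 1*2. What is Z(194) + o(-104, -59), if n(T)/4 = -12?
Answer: 5947/5 ≈ 1189.4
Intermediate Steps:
w = 4 (w = 6 - 2 = 4)
P(C) = 4*C² (P(C) = (2*C)² = 4*C²)
n(T) = -48 (n(T) = 4*(-12) = -48)
o(m, z) = -3 - 48*m/5 (o(m, z) = -3 + (-48*m)/5 = -3 - 48*m/5)
Z(194) + o(-104, -59) = 194 + (-3 - 48/5*(-104)) = 194 + (-3 + 4992/5) = 194 + 4977/5 = 5947/5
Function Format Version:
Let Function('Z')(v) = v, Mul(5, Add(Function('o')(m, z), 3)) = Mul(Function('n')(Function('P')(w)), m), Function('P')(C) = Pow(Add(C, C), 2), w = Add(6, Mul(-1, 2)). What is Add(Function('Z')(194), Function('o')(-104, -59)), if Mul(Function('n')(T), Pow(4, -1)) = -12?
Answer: Rational(5947, 5) ≈ 1189.4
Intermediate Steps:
w = 4 (w = Add(6, -2) = 4)
Function('P')(C) = Mul(4, Pow(C, 2)) (Function('P')(C) = Pow(Mul(2, C), 2) = Mul(4, Pow(C, 2)))
Function('n')(T) = -48 (Function('n')(T) = Mul(4, -12) = -48)
Function('o')(m, z) = Add(-3, Mul(Rational(-48, 5), m)) (Function('o')(m, z) = Add(-3, Mul(Rational(1, 5), Mul(-48, m))) = Add(-3, Mul(Rational(-48, 5), m)))
Add(Function('Z')(194), Function('o')(-104, -59)) = Add(194, Add(-3, Mul(Rational(-48, 5), -104))) = Add(194, Add(-3, Rational(4992, 5))) = Add(194, Rational(4977, 5)) = Rational(5947, 5)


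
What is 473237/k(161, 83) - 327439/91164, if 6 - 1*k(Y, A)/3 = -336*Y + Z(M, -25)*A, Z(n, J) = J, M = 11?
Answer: -1337938249/1707106676 ≈ -0.78375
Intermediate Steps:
k(Y, A) = 18 + 75*A + 1008*Y (k(Y, A) = 18 - 3*(-336*Y - 25*A) = 18 + (75*A + 1008*Y) = 18 + 75*A + 1008*Y)
473237/k(161, 83) - 327439/91164 = 473237/(18 + 75*83 + 1008*161) - 327439/91164 = 473237/(18 + 6225 + 162288) - 327439*1/91164 = 473237/168531 - 327439/91164 = -1337938249/1707106676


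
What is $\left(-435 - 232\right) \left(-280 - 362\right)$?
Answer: $428214$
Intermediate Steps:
$\left(-435 - 232\right) \left(-280 - 362\right) = \left(-667\right) \left(-642\right) = 428214$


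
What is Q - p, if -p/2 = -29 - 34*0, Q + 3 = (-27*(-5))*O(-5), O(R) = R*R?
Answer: 3314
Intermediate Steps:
O(R) = R²
Q = 3372 (Q = -3 - 27*(-5)*(-5)² = -3 + 135*25 = -3 + 3375 = 3372)
p = 58 (p = -2*(-29 - 34*0) = -2*(-29 + 0) = -2*(-29) = 58)
Q - p = 3372 - 1*58 = 3372 - 58 = 3314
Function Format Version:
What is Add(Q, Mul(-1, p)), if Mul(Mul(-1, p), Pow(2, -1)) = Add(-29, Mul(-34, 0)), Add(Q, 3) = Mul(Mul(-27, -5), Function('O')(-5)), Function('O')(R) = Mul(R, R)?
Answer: 3314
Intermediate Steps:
Function('O')(R) = Pow(R, 2)
Q = 3372 (Q = Add(-3, Mul(Mul(-27, -5), Pow(-5, 2))) = Add(-3, Mul(135, 25)) = Add(-3, 3375) = 3372)
p = 58 (p = Mul(-2, Add(-29, Mul(-34, 0))) = Mul(-2, Add(-29, 0)) = Mul(-2, -29) = 58)
Add(Q, Mul(-1, p)) = Add(3372, Mul(-1, 58)) = Add(3372, -58) = 3314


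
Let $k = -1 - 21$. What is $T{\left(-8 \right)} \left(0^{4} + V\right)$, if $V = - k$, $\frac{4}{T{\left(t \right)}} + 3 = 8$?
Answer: $\frac{88}{5} \approx 17.6$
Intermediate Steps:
$T{\left(t \right)} = \frac{4}{5}$ ($T{\left(t \right)} = \frac{4}{-3 + 8} = \frac{4}{5}$)
$k = -22$
$V = 22$ ($V = \left(-1\right) \left(-22\right) = 22$)
$T{\left(-8 \right)} \left(0^{4} + V\right) = \frac{4 \left(0^{4} + 22\right)}{5} = \frac{4 \left(0 + 22\right)}{5} = \frac{4}{5} \cdot 22 = \frac{88}{5}$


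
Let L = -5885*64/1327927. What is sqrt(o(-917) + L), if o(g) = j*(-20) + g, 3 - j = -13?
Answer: I*sqrt(2181813725561253)/1327927 ≈ 35.175*I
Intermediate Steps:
j = 16 (j = 3 - 1*(-13) = 3 + 13 = 16)
L = -376640/1327927 (L = -376640*1/1327927 = -376640/1327927 ≈ -0.28363)
o(g) = -320 + g (o(g) = 16*(-20) + g = -320 + g)
sqrt(o(-917) + L) = sqrt((-320 - 917) - 376640/1327927) = sqrt(-1237 - 376640/1327927) = sqrt(-1643022339/1327927) = I*sqrt(2181813725561253)/1327927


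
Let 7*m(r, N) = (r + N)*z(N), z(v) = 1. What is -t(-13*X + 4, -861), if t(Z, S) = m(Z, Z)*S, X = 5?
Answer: -15006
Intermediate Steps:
m(r, N) = N/7 + r/7 (m(r, N) = ((r + N)*1)/7 = ((N + r)*1)/7 = (N + r)/7 = N/7 + r/7)
t(Z, S) = 2*S*Z/7 (t(Z, S) = (Z/7 + Z/7)*S = (2*Z/7)*S = 2*S*Z/7)
-t(-13*X + 4, -861) = -2*(-861)*(-13*5 + 4)/7 = -2*(-861)*(-65 + 4)/7 = -2*(-861)*(-61)/7 = -1*15006 = -15006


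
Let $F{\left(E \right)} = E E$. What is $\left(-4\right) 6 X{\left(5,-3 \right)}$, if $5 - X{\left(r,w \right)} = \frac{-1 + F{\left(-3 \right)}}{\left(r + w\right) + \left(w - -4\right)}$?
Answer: $-56$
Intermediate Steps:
$F{\left(E \right)} = E^{2}$
$X{\left(r,w \right)} = 5 - \frac{8}{4 + r + 2 w}$ ($X{\left(r,w \right)} = 5 - \frac{-1 + \left(-3\right)^{2}}{\left(r + w\right) + \left(w - -4\right)} = 5 - \frac{-1 + 9}{\left(r + w\right) + \left(w + 4\right)} = 5 - \frac{8}{\left(r + w\right) + \left(4 + w\right)} = 5 - \frac{8}{4 + r + 2 w}$)
$\left(-4\right) 6 X{\left(5,-3 \right)} = \left(-4\right) 6 \frac{12 + 5 \cdot 5 + 10 \left(-3\right)}{4 + 5 + 2 \left(-3\right)} = - 24 \frac{12 + 25 - 30}{4 + 5 - 6} = - 24 \cdot \frac{1}{3} \cdot 7 = \left(-24\right) \frac{7}{3} = -56$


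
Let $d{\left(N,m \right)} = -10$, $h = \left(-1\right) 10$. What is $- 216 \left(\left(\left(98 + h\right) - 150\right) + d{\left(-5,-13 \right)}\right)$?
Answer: $15552$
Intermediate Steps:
$h = -10$
$- 216 \left(\left(\left(98 + h\right) - 150\right) + d{\left(-5,-13 \right)}\right) = - 216 \left(\left(\left(98 - 10\right) - 150\right) - 10\right) = - 216 \left(\left(88 - 150\right) - 10\right) = - 216 \left(-62 - 10\right) = \left(-216\right) \left(-72\right) = 15552$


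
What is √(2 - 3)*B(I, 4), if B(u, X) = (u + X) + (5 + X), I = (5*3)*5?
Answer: 88*I ≈ 88.0*I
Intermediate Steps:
I = 75 (I = 15*5 = 75)
B(u, X) = 5 + u + 2*X (B(u, X) = (X + u) + (5 + X) = 5 + u + 2*X)
√(2 - 3)*B(I, 4) = √(2 - 3)*(5 + 75 + 2*4) = √(-1)*(5 + 75 + 8) = I*88 = 88*I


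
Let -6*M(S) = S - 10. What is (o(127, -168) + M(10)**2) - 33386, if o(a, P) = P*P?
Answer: -5162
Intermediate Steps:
o(a, P) = P**2
M(S) = 5/3 - S/6 (M(S) = -(S - 10)/6 = -(-10 + S)/6 = 5/3 - S/6)
(o(127, -168) + M(10)**2) - 33386 = ((-168)**2 + (5/3 - 1/6*10)**2) - 33386 = (28224 + (5/3 - 5/3)**2) - 33386 = (28224 + 0**2) - 33386 = (28224 + 0) - 33386 = 28224 - 33386 = -5162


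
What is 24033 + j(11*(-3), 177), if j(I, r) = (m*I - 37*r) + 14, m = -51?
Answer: 19181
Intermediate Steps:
j(I, r) = 14 - 51*I - 37*r (j(I, r) = (-51*I - 37*r) + 14 = 14 - 51*I - 37*r)
24033 + j(11*(-3), 177) = 24033 + (14 - 561*(-3) - 37*177) = 24033 + (14 - 51*(-33) - 6549) = 24033 + (14 + 1683 - 6549) = 24033 - 4852 = 19181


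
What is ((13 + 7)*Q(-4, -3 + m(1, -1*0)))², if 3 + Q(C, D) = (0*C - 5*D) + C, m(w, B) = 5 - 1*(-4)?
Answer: 547600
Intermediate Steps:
m(w, B) = 9 (m(w, B) = 5 + 4 = 9)
Q(C, D) = -3 + C - 5*D (Q(C, D) = -3 + ((0*C - 5*D) + C) = -3 + ((0 - 5*D) + C) = -3 + (-5*D + C) = -3 + (C - 5*D) = -3 + C - 5*D)
((13 + 7)*Q(-4, -3 + m(1, -1*0)))² = ((13 + 7)*(-3 - 4 - 5*(-3 + 9)))² = (20*(-3 - 4 - 5*6))² = (20*(-3 - 4 - 30))² = (20*(-37))² = (-740)² = 547600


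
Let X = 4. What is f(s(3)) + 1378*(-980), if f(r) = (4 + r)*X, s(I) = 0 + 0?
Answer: -1350424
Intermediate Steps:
s(I) = 0
f(r) = 16 + 4*r (f(r) = (4 + r)*4 = 16 + 4*r)
f(s(3)) + 1378*(-980) = (16 + 4*0) + 1378*(-980) = (16 + 0) - 1350440 = 16 - 1350440 = -1350424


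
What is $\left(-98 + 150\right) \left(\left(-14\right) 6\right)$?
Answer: $-4368$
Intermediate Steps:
$\left(-98 + 150\right) \left(\left(-14\right) 6\right) = 52 \left(-84\right) = -4368$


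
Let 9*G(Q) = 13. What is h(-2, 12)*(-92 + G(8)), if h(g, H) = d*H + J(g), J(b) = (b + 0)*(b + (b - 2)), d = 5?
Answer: -6520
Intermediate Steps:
J(b) = b*(-2 + 2*b) (J(b) = b*(b + (-2 + b)) = b*(-2 + 2*b))
h(g, H) = 5*H + 2*g*(-1 + g)
G(Q) = 13/9 (G(Q) = (⅑)*13 = 13/9)
h(-2, 12)*(-92 + G(8)) = (5*12 + 2*(-2)*(-1 - 2))*(-92 + 13/9) = (60 + 2*(-2)*(-3))*(-815/9) = (60 + 12)*(-815/9) = 72*(-815/9) = -6520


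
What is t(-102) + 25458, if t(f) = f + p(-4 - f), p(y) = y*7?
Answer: 26042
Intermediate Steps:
p(y) = 7*y
t(f) = -28 - 6*f (t(f) = f + 7*(-4 - f) = f + (-28 - 7*f) = -28 - 6*f)
t(-102) + 25458 = (-28 - 6*(-102)) + 25458 = (-28 + 612) + 25458 = 584 + 25458 = 26042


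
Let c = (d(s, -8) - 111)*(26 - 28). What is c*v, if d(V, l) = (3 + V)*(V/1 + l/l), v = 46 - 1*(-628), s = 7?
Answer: 41788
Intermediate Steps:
v = 674 (v = 46 + 628 = 674)
d(V, l) = (1 + V)*(3 + V) (d(V, l) = (3 + V)*(V*1 + 1) = (3 + V)*(V + 1) = (3 + V)*(1 + V) = (1 + V)*(3 + V))
c = 62 (c = ((3 + 7² + 4*7) - 111)*(26 - 28) = ((3 + 49 + 28) - 111)*(-2) = (80 - 111)*(-2) = -31*(-2) = 62)
c*v = 62*674 = 41788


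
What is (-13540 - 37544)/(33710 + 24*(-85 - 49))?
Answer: -25542/15247 ≈ -1.6752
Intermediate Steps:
(-13540 - 37544)/(33710 + 24*(-85 - 49)) = -51084/(33710 + 24*(-134)) = -51084/(33710 - 3216) = -51084/30494 = -51084*1/30494 = -25542/15247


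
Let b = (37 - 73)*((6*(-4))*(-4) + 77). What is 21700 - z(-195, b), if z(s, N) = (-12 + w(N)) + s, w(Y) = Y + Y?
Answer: 34363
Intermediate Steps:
w(Y) = 2*Y
b = -6228 (b = -36*(-24*(-4) + 77) = -36*(96 + 77) = -36*173 = -6228)
z(s, N) = -12 + s + 2*N (z(s, N) = (-12 + 2*N) + s = -12 + s + 2*N)
21700 - z(-195, b) = 21700 - (-12 - 195 + 2*(-6228)) = 21700 - (-12 - 195 - 12456) = 21700 - 1*(-12663) = 21700 + 12663 = 34363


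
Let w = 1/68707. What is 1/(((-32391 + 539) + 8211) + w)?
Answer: -68707/1624302186 ≈ -4.2299e-5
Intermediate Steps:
w = 1/68707 ≈ 1.4555e-5
1/(((-32391 + 539) + 8211) + w) = 1/(((-32391 + 539) + 8211) + 1/68707) = 1/((-31852 + 8211) + 1/68707) = 1/(-23641 + 1/68707) = 1/(-1624302186/68707) = -68707/1624302186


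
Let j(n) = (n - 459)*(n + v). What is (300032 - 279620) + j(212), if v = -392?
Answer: 64872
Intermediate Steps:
j(n) = (-459 + n)*(-392 + n) (j(n) = (n - 459)*(n - 392) = (-459 + n)*(-392 + n))
(300032 - 279620) + j(212) = (300032 - 279620) + (179928 + 212**2 - 851*212) = 20412 + (179928 + 44944 - 180412) = 20412 + 44460 = 64872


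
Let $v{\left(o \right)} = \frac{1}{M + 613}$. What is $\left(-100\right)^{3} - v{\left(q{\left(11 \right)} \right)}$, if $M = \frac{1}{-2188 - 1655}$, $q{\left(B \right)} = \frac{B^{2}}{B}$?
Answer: $- \frac{2355758003843}{2355758} \approx -1.0 \cdot 10^{6}$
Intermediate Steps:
$q{\left(B \right)} = B$
$M = - \frac{1}{3843}$ ($M = \frac{1}{-3843} = - \frac{1}{3843} \approx -0.00026021$)
$v{\left(o \right)} = \frac{3843}{2355758}$ ($v{\left(o \right)} = \frac{1}{- \frac{1}{3843} + 613} = \frac{1}{\frac{2355758}{3843}} = \frac{3843}{2355758}$)
$\left(-100\right)^{3} - v{\left(q{\left(11 \right)} \right)} = \left(-100\right)^{3} - \frac{3843}{2355758} = -1000000 - \frac{3843}{2355758} = - \frac{2355758003843}{2355758}$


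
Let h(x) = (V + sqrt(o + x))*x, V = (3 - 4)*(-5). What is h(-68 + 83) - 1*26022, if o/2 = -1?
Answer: -25947 + 15*sqrt(13) ≈ -25893.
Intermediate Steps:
o = -2 (o = 2*(-1) = -2)
V = 5 (V = -1*(-5) = 5)
h(x) = x*(5 + sqrt(-2 + x)) (h(x) = (5 + sqrt(-2 + x))*x = x*(5 + sqrt(-2 + x)))
h(-68 + 83) - 1*26022 = (-68 + 83)*(5 + sqrt(-2 + (-68 + 83))) - 1*26022 = 15*(5 + sqrt(-2 + 15)) - 26022 = 15*(5 + sqrt(13)) - 26022 = (75 + 15*sqrt(13)) - 26022 = -25947 + 15*sqrt(13)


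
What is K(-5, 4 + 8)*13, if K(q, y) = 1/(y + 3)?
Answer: 13/15 ≈ 0.86667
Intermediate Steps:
K(q, y) = 1/(3 + y)
K(-5, 4 + 8)*13 = 13/(3 + (4 + 8)) = 13/(3 + 12) = 13/15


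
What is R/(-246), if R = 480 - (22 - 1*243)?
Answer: -701/246 ≈ -2.8496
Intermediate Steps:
R = 701 (R = 480 - (22 - 243) = 480 - 1*(-221) = 480 + 221 = 701)
R/(-246) = 701/(-246) = 701*(-1/246) = -701/246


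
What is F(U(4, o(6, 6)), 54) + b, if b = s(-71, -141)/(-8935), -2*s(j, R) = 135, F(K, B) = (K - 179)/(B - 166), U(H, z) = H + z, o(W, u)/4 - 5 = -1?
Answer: 285645/200144 ≈ 1.4272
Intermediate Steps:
o(W, u) = 16 (o(W, u) = 20 + 4*(-1) = 20 - 4 = 16)
F(K, B) = (-179 + K)/(-166 + B)
s(j, R) = -135/2 (s(j, R) = -½*135 = -135/2)
b = 27/3574 (b = -135/2/(-8935) = -135/2*(-1/8935) = 27/3574 ≈ 0.0075546)
F(U(4, o(6, 6)), 54) + b = (-179 + (4 + 16))/(-166 + 54) + 27/3574 = (-179 + 20)/(-112) + 27/3574 = -1/112*(-159) + 27/3574 = 159/112 + 27/3574 = 285645/200144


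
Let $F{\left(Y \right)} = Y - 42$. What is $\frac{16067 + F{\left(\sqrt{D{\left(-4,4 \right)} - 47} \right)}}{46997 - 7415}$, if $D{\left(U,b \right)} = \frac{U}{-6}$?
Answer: $\frac{16025}{39582} + \frac{i \sqrt{417}}{118746} \approx 0.40486 + 0.00017197 i$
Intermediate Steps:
$D{\left(U,b \right)} = - \frac{U}{6}$ ($D{\left(U,b \right)} = U \left(- \frac{1}{6}\right) = - \frac{U}{6}$)
$F{\left(Y \right)} = -42 + Y$
$\frac{16067 + F{\left(\sqrt{D{\left(-4,4 \right)} - 47} \right)}}{46997 - 7415} = \frac{16067 - \left(42 - \sqrt{\left(- \frac{1}{6}\right) \left(-4\right) - 47}\right)}{46997 - 7415} = \frac{16067 - \left(42 - \sqrt{\frac{2}{3} - 47}\right)}{39582} = \left(16067 - \left(42 - \sqrt{- \frac{139}{3}}\right)\right) \frac{1}{39582} = \left(16067 - \left(42 - \frac{i \sqrt{417}}{3}\right)\right) \frac{1}{39582} = \left(16025 + \frac{i \sqrt{417}}{3}\right) \frac{1}{39582} = \frac{16025}{39582} + \frac{i \sqrt{417}}{118746}$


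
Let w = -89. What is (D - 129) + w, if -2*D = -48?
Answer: -194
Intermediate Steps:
D = 24 (D = -½*(-48) = 24)
(D - 129) + w = (24 - 129) - 89 = -105 - 89 = -194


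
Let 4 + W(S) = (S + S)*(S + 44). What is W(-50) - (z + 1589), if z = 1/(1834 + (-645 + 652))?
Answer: -1828114/1841 ≈ -993.00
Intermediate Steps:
z = 1/1841 (z = 1/(1834 + 7) = 1/1841 ≈ 0.00054318)
W(S) = -4 + 2*S*(44 + S) (W(S) = -4 + (S + S)*(S + 44) = -4 + (2*S)*(44 + S) = -4 + 2*S*(44 + S))
W(-50) - (z + 1589) = (-4 + 2*(-50)**2 + 88*(-50)) - (1/1841 + 1589) = (-4 + 2*2500 - 4400) - 1*2925350/1841 = (-4 + 5000 - 4400) - 2925350/1841 = 596 - 2925350/1841 = -1828114/1841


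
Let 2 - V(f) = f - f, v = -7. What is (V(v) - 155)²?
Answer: 23409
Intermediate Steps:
V(f) = 2 (V(f) = 2 - (f - f) = 2 - 1*0 = 2 + 0 = 2)
(V(v) - 155)² = (2 - 155)² = (-153)² = 23409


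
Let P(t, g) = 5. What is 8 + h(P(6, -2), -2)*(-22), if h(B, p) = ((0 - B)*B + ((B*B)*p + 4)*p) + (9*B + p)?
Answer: -2412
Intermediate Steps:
h(B, p) = p - B² + 9*B + p*(4 + p*B²) (h(B, p) = ((-B)*B + (B²*p + 4)*p) + (p + 9*B) = (-B² + (p*B² + 4)*p) + (p + 9*B) = (-B² + (4 + p*B²)*p) + (p + 9*B) = (-B² + p*(4 + p*B²)) + (p + 9*B) = p - B² + 9*B + p*(4 + p*B²))
8 + h(P(6, -2), -2)*(-22) = 8 + (-1*5² + 5*(-2) + 9*5 + 5²*(-2)²)*(-22) = 8 + (-1*25 - 10 + 45 + 25*4)*(-22) = 8 + (-25 - 10 + 45 + 100)*(-22) = 8 + 110*(-22) = 8 - 2420 = -2412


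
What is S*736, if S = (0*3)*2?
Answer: 0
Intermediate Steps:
S = 0 (S = 0*2 = 0)
S*736 = 0*736 = 0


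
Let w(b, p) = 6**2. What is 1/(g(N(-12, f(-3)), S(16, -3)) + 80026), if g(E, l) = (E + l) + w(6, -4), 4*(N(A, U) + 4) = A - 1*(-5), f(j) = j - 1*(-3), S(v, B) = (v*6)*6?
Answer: 4/322529 ≈ 1.2402e-5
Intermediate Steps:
S(v, B) = 36*v (S(v, B) = (6*v)*6 = 36*v)
f(j) = 3 + j (f(j) = j + 3 = 3 + j)
N(A, U) = -11/4 + A/4 (N(A, U) = -4 + (A - 1*(-5))/4 = -4 + (A + 5)/4 = -4 + (5 + A)/4 = -4 + (5/4 + A/4) = -11/4 + A/4)
w(b, p) = 36
g(E, l) = 36 + E + l (g(E, l) = (E + l) + 36 = 36 + E + l)
1/(g(N(-12, f(-3)), S(16, -3)) + 80026) = 1/((36 + (-11/4 + (1/4)*(-12)) + 36*16) + 80026) = 1/((36 + (-11/4 - 3) + 576) + 80026) = 1/((36 - 23/4 + 576) + 80026) = 1/(2425/4 + 80026) = 1/(322529/4) = 4/322529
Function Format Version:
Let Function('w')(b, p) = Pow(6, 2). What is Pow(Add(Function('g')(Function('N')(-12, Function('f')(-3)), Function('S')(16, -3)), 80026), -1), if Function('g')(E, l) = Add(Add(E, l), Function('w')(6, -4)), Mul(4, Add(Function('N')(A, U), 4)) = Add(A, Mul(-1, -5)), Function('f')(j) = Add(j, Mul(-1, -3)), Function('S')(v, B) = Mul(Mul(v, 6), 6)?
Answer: Rational(4, 322529) ≈ 1.2402e-5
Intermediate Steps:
Function('S')(v, B) = Mul(36, v) (Function('S')(v, B) = Mul(Mul(6, v), 6) = Mul(36, v))
Function('f')(j) = Add(3, j) (Function('f')(j) = Add(j, 3) = Add(3, j))
Function('N')(A, U) = Add(Rational(-11, 4), Mul(Rational(1, 4), A)) (Function('N')(A, U) = Add(-4, Mul(Rational(1, 4), Add(A, Mul(-1, -5)))) = Add(-4, Mul(Rational(1, 4), Add(A, 5))) = Add(-4, Mul(Rational(1, 4), Add(5, A))) = Add(-4, Add(Rational(5, 4), Mul(Rational(1, 4), A))) = Add(Rational(-11, 4), Mul(Rational(1, 4), A)))
Function('w')(b, p) = 36
Function('g')(E, l) = Add(36, E, l) (Function('g')(E, l) = Add(Add(E, l), 36) = Add(36, E, l))
Pow(Add(Function('g')(Function('N')(-12, Function('f')(-3)), Function('S')(16, -3)), 80026), -1) = Pow(Add(Add(36, Add(Rational(-11, 4), Mul(Rational(1, 4), -12)), Mul(36, 16)), 80026), -1) = Pow(Add(Add(36, Add(Rational(-11, 4), -3), 576), 80026), -1) = Pow(Add(Add(36, Rational(-23, 4), 576), 80026), -1) = Pow(Add(Rational(2425, 4), 80026), -1) = Pow(Rational(322529, 4), -1) = Rational(4, 322529)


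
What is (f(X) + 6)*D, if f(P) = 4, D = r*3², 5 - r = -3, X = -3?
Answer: 720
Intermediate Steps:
r = 8 (r = 5 - 1*(-3) = 5 + 3 = 8)
D = 72 (D = 8*3² = 8*9 = 72)
(f(X) + 6)*D = (4 + 6)*72 = 10*72 = 720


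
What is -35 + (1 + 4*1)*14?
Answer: 35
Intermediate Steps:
-35 + (1 + 4*1)*14 = -35 + (1 + 4)*14 = -35 + 5*14 = -35 + 70 = 35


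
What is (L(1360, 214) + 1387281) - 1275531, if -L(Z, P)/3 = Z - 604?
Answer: 109482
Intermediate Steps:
L(Z, P) = 1812 - 3*Z (L(Z, P) = -3*(Z - 604) = -3*(-604 + Z) = 1812 - 3*Z)
(L(1360, 214) + 1387281) - 1275531 = ((1812 - 3*1360) + 1387281) - 1275531 = ((1812 - 4080) + 1387281) - 1275531 = (-2268 + 1387281) - 1275531 = 1385013 - 1275531 = 109482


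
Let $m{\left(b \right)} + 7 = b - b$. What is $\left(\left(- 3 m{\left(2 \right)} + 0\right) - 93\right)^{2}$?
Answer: $5184$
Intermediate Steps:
$m{\left(b \right)} = -7$ ($m{\left(b \right)} = -7 + \left(b - b\right) = -7 + 0 = -7$)
$\left(\left(- 3 m{\left(2 \right)} + 0\right) - 93\right)^{2} = \left(\left(\left(-3\right) \left(-7\right) + 0\right) - 93\right)^{2} = \left(\left(21 + 0\right) - 93\right)^{2} = \left(21 - 93\right)^{2} = \left(-72\right)^{2} = 5184$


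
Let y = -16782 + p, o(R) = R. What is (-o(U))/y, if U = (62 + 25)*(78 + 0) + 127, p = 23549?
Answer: -6913/6767 ≈ -1.0216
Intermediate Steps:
U = 6913 (U = 87*78 + 127 = 6786 + 127 = 6913)
y = 6767 (y = -16782 + 23549 = 6767)
(-o(U))/y = -1*6913/6767 = -6913*1/6767 = -6913/6767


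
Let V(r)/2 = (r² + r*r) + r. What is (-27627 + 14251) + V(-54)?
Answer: -1820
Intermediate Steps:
V(r) = 2*r + 4*r² (V(r) = 2*((r² + r*r) + r) = 2*((r² + r²) + r) = 2*(2*r² + r) = 2*(r + 2*r²) = 2*r + 4*r²)
(-27627 + 14251) + V(-54) = (-27627 + 14251) + 2*(-54)*(1 + 2*(-54)) = -13376 + 2*(-54)*(1 - 108) = -13376 + 2*(-54)*(-107) = -13376 + 11556 = -1820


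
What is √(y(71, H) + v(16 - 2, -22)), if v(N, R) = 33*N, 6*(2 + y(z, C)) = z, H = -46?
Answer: √16986/6 ≈ 21.722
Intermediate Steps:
y(z, C) = -2 + z/6
√(y(71, H) + v(16 - 2, -22)) = √((-2 + (⅙)*71) + 33*(16 - 2)) = √((-2 + 71/6) + 33*14) = √(59/6 + 462) = √(2831/6) = √16986/6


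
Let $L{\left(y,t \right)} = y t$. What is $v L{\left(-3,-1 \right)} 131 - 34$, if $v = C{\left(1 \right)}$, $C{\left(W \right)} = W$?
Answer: $359$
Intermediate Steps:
$v = 1$
$L{\left(y,t \right)} = t y$
$v L{\left(-3,-1 \right)} 131 - 34 = 1 \left(\left(-1\right) \left(-3\right)\right) 131 - 34 = 1 \cdot 3 \cdot 131 - 34 = 3 \cdot 131 - 34 = 393 - 34 = 359$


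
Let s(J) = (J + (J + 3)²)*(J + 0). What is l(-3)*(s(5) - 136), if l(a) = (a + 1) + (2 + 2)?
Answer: 418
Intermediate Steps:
l(a) = 5 + a (l(a) = (1 + a) + 4 = 5 + a)
s(J) = J*(J + (3 + J)²) (s(J) = (J + (3 + J)²)*J = J*(J + (3 + J)²))
l(-3)*(s(5) - 136) = (5 - 3)*(5*(5 + (3 + 5)²) - 136) = 2*(5*(5 + 8²) - 136) = 2*(5*(5 + 64) - 136) = 2*(5*69 - 136) = 2*(345 - 136) = 2*209 = 418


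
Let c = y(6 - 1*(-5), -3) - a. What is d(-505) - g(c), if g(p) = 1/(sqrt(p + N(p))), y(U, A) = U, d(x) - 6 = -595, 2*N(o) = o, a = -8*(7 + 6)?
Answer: -589 - sqrt(690)/345 ≈ -589.08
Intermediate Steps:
a = -104 (a = -8*13 = -104)
N(o) = o/2
d(x) = -589 (d(x) = 6 - 595 = -589)
c = 115 (c = (6 - 1*(-5)) - 1*(-104) = (6 + 5) + 104 = 11 + 104 = 115)
g(p) = sqrt(6)/(3*sqrt(p)) (g(p) = 1/(sqrt(p + p/2)) = 1/(sqrt(3*p/2)) = 1/(sqrt(6)*sqrt(p)/2) = sqrt(6)/(3*sqrt(p)))
d(-505) - g(c) = -589 - sqrt(6)/(3*sqrt(115)) = -589 - sqrt(6)*sqrt(115)/115/3 = -589 - sqrt(690)/345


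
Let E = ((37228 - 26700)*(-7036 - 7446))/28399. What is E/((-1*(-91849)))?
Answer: -21780928/372631393 ≈ -0.058452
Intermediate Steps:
E = -21780928/4057 (E = (10528*(-14482))*(1/28399) = -152466496*1/28399 = -21780928/4057 ≈ -5368.7)
E/((-1*(-91849))) = -21780928/(4057*((-1*(-91849)))) = -21780928/4057/91849 = -21780928/4057*1/91849 = -21780928/372631393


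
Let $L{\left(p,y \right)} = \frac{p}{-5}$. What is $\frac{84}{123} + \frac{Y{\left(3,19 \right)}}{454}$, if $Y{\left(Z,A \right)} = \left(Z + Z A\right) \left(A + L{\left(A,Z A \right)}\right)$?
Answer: $\frac{25052}{9307} \approx 2.6917$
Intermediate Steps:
$L{\left(p,y \right)} = - \frac{p}{5}$ ($L{\left(p,y \right)} = p \left(- \frac{1}{5}\right) = - \frac{p}{5}$)
$Y{\left(Z,A \right)} = \frac{4 A \left(Z + A Z\right)}{5}$ ($Y{\left(Z,A \right)} = \left(Z + Z A\right) \left(A - \frac{A}{5}\right) = \left(Z + A Z\right) \frac{4 A}{5} = \frac{4 A \left(Z + A Z\right)}{5}$)
$\frac{84}{123} + \frac{Y{\left(3,19 \right)}}{454} = \frac{84}{123} + \frac{\frac{4}{5} \cdot 19 \cdot 3 \left(1 + 19\right)}{454} = 84 \cdot \frac{1}{123} + \frac{4}{5} \cdot 19 \cdot 3 \cdot 20 \cdot \frac{1}{454} = \frac{28}{41} + 912 \cdot \frac{1}{454} = \frac{28}{41} + \frac{456}{227} = \frac{25052}{9307}$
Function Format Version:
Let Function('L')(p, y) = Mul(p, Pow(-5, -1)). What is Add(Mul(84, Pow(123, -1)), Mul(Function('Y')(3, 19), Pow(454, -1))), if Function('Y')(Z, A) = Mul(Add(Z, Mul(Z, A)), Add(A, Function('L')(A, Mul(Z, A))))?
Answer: Rational(25052, 9307) ≈ 2.6917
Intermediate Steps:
Function('L')(p, y) = Mul(Rational(-1, 5), p) (Function('L')(p, y) = Mul(p, Rational(-1, 5)) = Mul(Rational(-1, 5), p))
Function('Y')(Z, A) = Mul(Rational(4, 5), A, Add(Z, Mul(A, Z))) (Function('Y')(Z, A) = Mul(Add(Z, Mul(Z, A)), Add(A, Mul(Rational(-1, 5), A))) = Mul(Add(Z, Mul(A, Z)), Mul(Rational(4, 5), A)) = Mul(Rational(4, 5), A, Add(Z, Mul(A, Z))))
Add(Mul(84, Pow(123, -1)), Mul(Function('Y')(3, 19), Pow(454, -1))) = Add(Mul(84, Pow(123, -1)), Mul(Mul(Rational(4, 5), 19, 3, Add(1, 19)), Pow(454, -1))) = Add(Mul(84, Rational(1, 123)), Mul(Mul(Rational(4, 5), 19, 3, 20), Rational(1, 454))) = Add(Rational(28, 41), Mul(912, Rational(1, 454))) = Add(Rational(28, 41), Rational(456, 227)) = Rational(25052, 9307)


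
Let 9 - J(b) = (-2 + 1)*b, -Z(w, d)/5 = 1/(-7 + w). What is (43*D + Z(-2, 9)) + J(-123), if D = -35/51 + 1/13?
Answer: -277757/1989 ≈ -139.65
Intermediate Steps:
Z(w, d) = -5/(-7 + w)
D = -404/663 (D = -35*1/51 + 1*(1/13) = -35/51 + 1/13 = -404/663 ≈ -0.60935)
J(b) = 9 + b (J(b) = 9 - (-2 + 1)*b = 9 - (-1)*b = 9 + b)
(43*D + Z(-2, 9)) + J(-123) = (43*(-404/663) - 5/(-7 - 2)) + (9 - 123) = (-17372/663 - 5/(-9)) - 114 = (-17372/663 - 5*(-⅑)) - 114 = (-17372/663 + 5/9) - 114 = -51011/1989 - 114 = -277757/1989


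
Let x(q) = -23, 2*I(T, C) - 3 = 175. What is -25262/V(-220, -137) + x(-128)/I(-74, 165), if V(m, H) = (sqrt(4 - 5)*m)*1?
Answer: -23/89 - 12631*I/110 ≈ -0.25843 - 114.83*I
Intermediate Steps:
I(T, C) = 89 (I(T, C) = 3/2 + (1/2)*175 = 3/2 + 175/2 = 89)
V(m, H) = I*m (V(m, H) = (sqrt(-1)*m)*1 = (I*m)*1 = I*m)
-25262/V(-220, -137) + x(-128)/I(-74, 165) = -25262*I/220 - 23/89 = -25262*I/220 - 23*1/89 = -12631*I/110 - 23/89 = -23/89 - 12631*I/110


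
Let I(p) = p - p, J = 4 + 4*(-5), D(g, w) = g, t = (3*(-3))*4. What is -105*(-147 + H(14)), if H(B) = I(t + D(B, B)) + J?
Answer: 17115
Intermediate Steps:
t = -36 (t = -9*4 = -36)
J = -16 (J = 4 - 20 = -16)
I(p) = 0
H(B) = -16 (H(B) = 0 - 16 = -16)
-105*(-147 + H(14)) = -105*(-147 - 16) = -105*(-163) = 17115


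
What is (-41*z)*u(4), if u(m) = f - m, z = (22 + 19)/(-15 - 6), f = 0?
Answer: -6724/21 ≈ -320.19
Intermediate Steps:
z = -41/21 (z = 41/(-21) = 41*(-1/21) = -41/21 ≈ -1.9524)
u(m) = -m (u(m) = 0 - m = -m)
(-41*z)*u(4) = (-41*(-41/21))*(-1*4) = (1681/21)*(-4) = -6724/21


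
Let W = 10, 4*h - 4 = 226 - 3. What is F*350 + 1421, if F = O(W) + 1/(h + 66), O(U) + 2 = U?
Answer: 2073911/491 ≈ 4223.9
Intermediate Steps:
h = 227/4 (h = 1 + (226 - 3)/4 = 1 + (¼)*223 = 1 + 223/4 = 227/4 ≈ 56.750)
O(U) = -2 + U
F = 3932/491 (F = (-2 + 10) + 1/(227/4 + 66) = 8 + 1/(491/4) = 8 + 4/491 = 3932/491 ≈ 8.0081)
F*350 + 1421 = (3932/491)*350 + 1421 = 1376200/491 + 1421 = 2073911/491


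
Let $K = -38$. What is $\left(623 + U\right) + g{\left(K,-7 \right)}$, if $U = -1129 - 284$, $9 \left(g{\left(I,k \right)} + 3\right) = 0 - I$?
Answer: $- \frac{7099}{9} \approx -788.78$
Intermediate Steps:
$g{\left(I,k \right)} = -3 - \frac{I}{9}$ ($g{\left(I,k \right)} = -3 + \frac{0 - I}{9} = -3 + \frac{\left(-1\right) I}{9} = -3 - \frac{I}{9}$)
$U = -1413$ ($U = -1129 - 284 = -1413$)
$\left(623 + U\right) + g{\left(K,-7 \right)} = \left(623 - 1413\right) - - \frac{11}{9} = -790 + \left(-3 + \frac{38}{9}\right) = -790 + \frac{11}{9} = - \frac{7099}{9}$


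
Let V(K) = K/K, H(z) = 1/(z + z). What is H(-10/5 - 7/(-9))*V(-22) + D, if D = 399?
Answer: 8769/22 ≈ 398.59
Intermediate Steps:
H(z) = 1/(2*z)
V(K) = 1
H(-10/5 - 7/(-9))*V(-22) + D = (1/(2*(-10/5 - 7/(-9))))*1 + 399 = (1/(2*(-10*1/5 - 7*(-1/9))))*1 + 399 = (1/(2*(-2 + 7/9)))*1 + 399 = (1/(2*(-11/9)))*1 + 399 = ((1/2)*(-9/11))*1 + 399 = -9/22*1 + 399 = -9/22 + 399 = 8769/22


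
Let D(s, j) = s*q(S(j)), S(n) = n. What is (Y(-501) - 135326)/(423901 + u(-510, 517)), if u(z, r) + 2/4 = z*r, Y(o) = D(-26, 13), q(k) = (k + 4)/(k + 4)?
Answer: -270704/320461 ≈ -0.84473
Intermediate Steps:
q(k) = 1 (q(k) = (4 + k)/(4 + k) = 1)
D(s, j) = s (D(s, j) = s*1 = s)
Y(o) = -26
u(z, r) = -1/2 + r*z (u(z, r) = -1/2 + z*r = -1/2 + r*z)
(Y(-501) - 135326)/(423901 + u(-510, 517)) = (-26 - 135326)/(423901 + (-1/2 + 517*(-510))) = -135352/(423901 + (-1/2 - 263670)) = -135352/(423901 - 527341/2) = -135352/320461/2 = -135352*2/320461 = -270704/320461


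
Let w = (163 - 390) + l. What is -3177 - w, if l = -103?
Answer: -2847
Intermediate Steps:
w = -330 (w = (163 - 390) - 103 = -227 - 103 = -330)
-3177 - w = -3177 - 1*(-330) = -3177 + 330 = -2847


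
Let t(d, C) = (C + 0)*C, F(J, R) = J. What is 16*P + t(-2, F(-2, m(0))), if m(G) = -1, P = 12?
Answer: 196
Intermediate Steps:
t(d, C) = C² (t(d, C) = C*C = C²)
16*P + t(-2, F(-2, m(0))) = 16*12 + (-2)² = 192 + 4 = 196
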